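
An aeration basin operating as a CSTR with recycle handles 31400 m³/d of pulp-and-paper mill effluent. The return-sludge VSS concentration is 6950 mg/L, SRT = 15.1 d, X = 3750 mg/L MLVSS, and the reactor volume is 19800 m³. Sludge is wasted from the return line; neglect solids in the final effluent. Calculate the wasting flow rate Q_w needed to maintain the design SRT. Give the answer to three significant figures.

Wasting from the return line (neglecting effluent solids): Q_w = V·X / (θ_c·X_r) = 19800 × 3750 / (15.1 × 6950) = 707.5 m³/d.

Q_w ≈ 708 m³/d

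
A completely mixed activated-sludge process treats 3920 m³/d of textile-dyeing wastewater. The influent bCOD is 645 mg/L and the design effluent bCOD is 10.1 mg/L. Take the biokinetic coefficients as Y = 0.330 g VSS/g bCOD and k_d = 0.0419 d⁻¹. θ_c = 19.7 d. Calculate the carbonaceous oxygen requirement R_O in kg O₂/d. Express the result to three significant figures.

Y_obs = Y / (1 + k_d θ_c) = 0.330 / (1 + 0.0419 × 19.7) = 0.330 / 1.825 = 0.1808.
Q·(S₀ − S) = 3920 × (645 − 10.1) × 10⁻³ = 2489 kg/d removed.
P_X = Y_obs·Q·(S₀ − S) = 0.1808 × 2489 = 449.9 kg VSS/d.
Carbonaceous O₂ demand = substrate oxidised − cell-mass equivalent = 2489 − 1.42 × 449.9 = 1850 kg O₂/d.

R_O ≈ 1850 kg O₂/d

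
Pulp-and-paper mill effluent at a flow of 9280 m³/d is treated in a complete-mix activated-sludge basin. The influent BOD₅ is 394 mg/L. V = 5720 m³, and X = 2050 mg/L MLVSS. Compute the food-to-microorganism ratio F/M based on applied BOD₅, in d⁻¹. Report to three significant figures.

F/M = Q·S₀ / (V·X) = 9280 × 394 / (5720 × 2050) = 0.3118 g BOD₅·(g VSS·d)⁻¹.

F/M ≈ 0.312 d⁻¹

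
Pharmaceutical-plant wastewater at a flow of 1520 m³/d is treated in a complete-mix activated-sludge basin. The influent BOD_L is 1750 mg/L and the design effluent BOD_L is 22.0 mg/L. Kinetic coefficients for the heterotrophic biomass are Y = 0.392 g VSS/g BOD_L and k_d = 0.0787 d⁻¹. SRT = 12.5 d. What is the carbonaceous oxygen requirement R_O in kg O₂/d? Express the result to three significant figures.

Observed yield with endogenous decay: Y_obs = Y / (1 + k_d·θ_c) = 0.392 / (1 + 0.0787 × 12.5) = 0.392 / 1.984 = 0.1976 g VSS/g BOD_L.
ΔS = 1750 − 22.0 = 1728 mg/L, so the substrate removal rate is 1520 × 1728/1000 = 2627 kg BOD_L/d.
P_X = Y_obs·Q·(S₀ − S) = 0.1976 × 2627 = 519.0 kg VSS/d.
Carbonaceous O₂ demand = substrate oxidised − cell-mass equivalent = 2627 − 1.42 × 519.0 = 1890 kg O₂/d.

R_O ≈ 1890 kg O₂/d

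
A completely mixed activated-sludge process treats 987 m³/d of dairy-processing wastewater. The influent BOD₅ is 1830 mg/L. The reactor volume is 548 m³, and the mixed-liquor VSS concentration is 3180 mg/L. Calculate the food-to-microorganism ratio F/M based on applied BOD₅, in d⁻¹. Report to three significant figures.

F/M = applied load / biomass = Q·S₀/(V·X) = 987 × 1830 / (548.0 × 3180) = 1.036 d⁻¹.

F/M ≈ 1.04 d⁻¹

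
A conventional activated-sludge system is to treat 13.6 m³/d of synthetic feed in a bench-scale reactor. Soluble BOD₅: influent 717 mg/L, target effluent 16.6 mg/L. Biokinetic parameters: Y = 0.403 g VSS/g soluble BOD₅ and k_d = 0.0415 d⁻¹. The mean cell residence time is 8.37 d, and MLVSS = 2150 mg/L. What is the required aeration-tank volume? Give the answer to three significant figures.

V ≈ 11.1 m³

Rearranging the biomass balance for a CMAS with decay, V = Y·Q·ΔS·θ_c / [X·(1+k_d θ_c)] = 0.403 × 13.6 × (717 − 16.6) × 8.37 / [2150 × (1 + 0.0415 × 8.37)] = 3.21×10^4 / 2897 = 11.09 m³.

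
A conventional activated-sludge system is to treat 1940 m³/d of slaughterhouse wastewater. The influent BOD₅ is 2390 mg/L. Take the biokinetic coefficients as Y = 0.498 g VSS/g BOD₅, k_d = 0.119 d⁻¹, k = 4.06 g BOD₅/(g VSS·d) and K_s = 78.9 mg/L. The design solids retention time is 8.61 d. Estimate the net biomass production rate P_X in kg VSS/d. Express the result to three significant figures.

From the Monod/SRT balance for a CMAS, S = K_s·(1+k_d θ_c)/[θ_c·(Y k − k_d) − 1] = 78.9 × (1 + 0.119 × 8.61) / [8.61 × (0.498 × 4.06 − 0.119) − 1] = 159.7 / 15.38 = 10.38 mg/L.
The observed yield is Y_obs = Y/(1 + k_d·θ_c) = 0.498 / (1 + 0.119 × 8.61) = 0.498 / 2.025 = 0.2460 g VSS per g BOD₅ removed.
Q·(S₀ − S) = 1940 × (2390 − 10.4) × 10⁻³ = 4616 kg/d removed.
P_X = Y_obs · Q(S₀ − S) = 0.2460 × 4616 = 1136 kg VSS/d.

P_X ≈ 1140 kg VSS/d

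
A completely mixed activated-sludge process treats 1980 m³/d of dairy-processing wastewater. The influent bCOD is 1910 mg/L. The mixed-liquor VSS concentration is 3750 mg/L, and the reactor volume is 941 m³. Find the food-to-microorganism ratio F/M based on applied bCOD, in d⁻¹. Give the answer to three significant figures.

F/M = applied load / biomass = Q·S₀/(V·X) = 1980 × 1910 / (941.0 × 3750) = 1.072 d⁻¹.

F/M ≈ 1.07 d⁻¹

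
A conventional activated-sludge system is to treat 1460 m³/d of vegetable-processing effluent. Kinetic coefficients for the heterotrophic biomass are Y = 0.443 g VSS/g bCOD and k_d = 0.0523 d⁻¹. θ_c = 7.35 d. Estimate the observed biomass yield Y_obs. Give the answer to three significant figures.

Y_obs = Y / (1 + k_d θ_c) = 0.443 / (1 + 0.0523 × 7.35) = 0.443 / 1.384 = 0.3200.

Y_obs ≈ 0.320 g VSS/g bCOD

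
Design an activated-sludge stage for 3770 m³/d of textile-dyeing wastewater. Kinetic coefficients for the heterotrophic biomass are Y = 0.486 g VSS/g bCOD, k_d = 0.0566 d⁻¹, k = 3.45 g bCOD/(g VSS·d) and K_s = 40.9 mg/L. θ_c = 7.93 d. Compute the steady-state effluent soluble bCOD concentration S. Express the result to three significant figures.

S ≈ 5.00 mg/L

For a completely mixed reactor with recycle the Lawrence–McCarty relation gives S = K_s·(1 + k_d·θ_c) / [θ_c·(Y·k − k_d) − 1] = 40.9 × (1 + 0.0566 × 7.93) / [7.93 × (0.486 × 3.45 − 0.0566) − 1] = 59.26 / 11.85 = 5.002 mg/L.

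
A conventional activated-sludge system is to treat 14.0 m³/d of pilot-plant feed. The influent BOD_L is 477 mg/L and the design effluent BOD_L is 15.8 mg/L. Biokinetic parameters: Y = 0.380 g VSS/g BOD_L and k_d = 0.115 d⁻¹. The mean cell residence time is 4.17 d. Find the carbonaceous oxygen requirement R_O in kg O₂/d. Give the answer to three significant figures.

R_O ≈ 4.10 kg O₂/d

Observed yield with endogenous decay: Y_obs = Y / (1 + k_d·θ_c) = 0.380 / (1 + 0.115 × 4.17) = 0.380 / 1.480 = 0.2568 g VSS/g BOD_L.
ΔS = 477 − 15.8 = 461.2 mg/L, so the substrate removal rate is 14.0 × 461.2/1000 = 6.457 kg BOD_L/d.
P_X = Y_obs·Q·(S₀ − S) = 0.2568 × 6.457 = 1.658 kg VSS/d.
Carbonaceous O₂ demand = substrate oxidised − cell-mass equivalent = 6.457 − 1.42 × 1.658 = 4.102 kg O₂/d.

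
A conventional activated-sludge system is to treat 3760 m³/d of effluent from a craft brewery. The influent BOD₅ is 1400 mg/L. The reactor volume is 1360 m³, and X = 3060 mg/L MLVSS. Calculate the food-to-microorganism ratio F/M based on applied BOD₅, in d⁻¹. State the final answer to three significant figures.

Food-to-microorganism ratio F/M = Q S₀ / (V X) = 3760 × 1400 / (1360 × 3060) = 1.265 d⁻¹.

F/M ≈ 1.26 d⁻¹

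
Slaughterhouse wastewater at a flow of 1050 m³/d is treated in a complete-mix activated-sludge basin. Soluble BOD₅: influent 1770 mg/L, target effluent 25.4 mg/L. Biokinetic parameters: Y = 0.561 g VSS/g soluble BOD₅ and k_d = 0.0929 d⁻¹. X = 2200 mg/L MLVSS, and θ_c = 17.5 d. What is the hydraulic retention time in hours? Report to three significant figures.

Rearranging the biomass balance for a CMAS with decay, V = Y·Q·ΔS·θ_c / [X·(1+k_d θ_c)] = 0.561 × 1050 × (1770 − 25.4) × 17.5 / [2200 × (1 + 0.0929 × 17.5)] = 1.8×10^7 / 5777 = 3113 m³.
Hydraulic retention time τ = V/Q = 3113 / 1050 = 2.965 d = 71.16 h.

τ ≈ 71.2 h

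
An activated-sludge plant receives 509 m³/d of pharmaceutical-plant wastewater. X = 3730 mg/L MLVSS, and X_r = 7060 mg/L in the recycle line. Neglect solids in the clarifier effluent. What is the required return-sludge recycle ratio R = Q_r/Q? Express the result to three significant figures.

Mass balance around the secondary clarifier (neglecting effluent solids): R = X / (X_r − X) = 3730 / (7060 − 3730) = 1.120.

R ≈ 1.12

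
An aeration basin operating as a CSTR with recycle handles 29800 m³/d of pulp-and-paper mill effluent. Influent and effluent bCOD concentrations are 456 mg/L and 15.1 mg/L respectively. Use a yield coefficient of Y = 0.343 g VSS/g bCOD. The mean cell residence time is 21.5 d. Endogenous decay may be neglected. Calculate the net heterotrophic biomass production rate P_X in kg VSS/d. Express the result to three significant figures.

Since k_d ≈ 0, Y_obs = Y = 0.343 g VSS/g bCOD.
Mass of bCOD removed per day: Q(S₀ − S) = 29800 × 440.9 g/m³ = 13139 kg/d.
P_X = Y_obs · Q(S₀ − S) = 0.3430 × 13139 = 4507 kg VSS/d.

P_X ≈ 4510 kg VSS/d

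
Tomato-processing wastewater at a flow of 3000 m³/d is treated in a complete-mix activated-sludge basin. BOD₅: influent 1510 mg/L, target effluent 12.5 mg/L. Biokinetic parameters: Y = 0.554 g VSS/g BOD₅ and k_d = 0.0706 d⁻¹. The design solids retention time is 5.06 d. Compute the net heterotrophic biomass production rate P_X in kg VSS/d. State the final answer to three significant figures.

P_X ≈ 1830 kg VSS/d

Correct the yield for decay: Y_obs = Y/(1 + k_d θ_c) = 0.554 / (1 + 0.0706 × 5.06) = 0.554 / 1.357 = 0.4082.
Q·(S₀ − S) = 3000 × (1510 − 12.5) × 10⁻³ = 4492 kg/d removed.
P_X = Y_obs · Q(S₀ − S) = 0.4082 × 4492 = 1834 kg VSS/d.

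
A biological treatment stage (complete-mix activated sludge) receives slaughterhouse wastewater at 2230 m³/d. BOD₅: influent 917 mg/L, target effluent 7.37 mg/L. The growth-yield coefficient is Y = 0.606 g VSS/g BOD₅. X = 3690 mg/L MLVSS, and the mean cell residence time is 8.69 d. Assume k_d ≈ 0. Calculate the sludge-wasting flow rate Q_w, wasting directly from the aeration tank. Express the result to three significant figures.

With k_d = 0 the design equation reduces to V = Y Q (S₀−S) θ_c / X = 0.606 × 2230 × (917 − 7.37) × 8.69 / 3690 = 2895 m³.
For wasting at MLVSS concentration, Q_w = V/θ_c = 2895/8.69 = 333.1 m³/d.

Q_w ≈ 333 m³/d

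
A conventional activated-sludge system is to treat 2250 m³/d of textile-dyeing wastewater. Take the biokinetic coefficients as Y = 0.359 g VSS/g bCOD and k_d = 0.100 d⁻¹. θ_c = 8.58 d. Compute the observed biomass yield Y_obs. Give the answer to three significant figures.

Y_obs ≈ 0.193 g VSS/g bCOD

Observed yield with endogenous decay: Y_obs = Y / (1 + k_d·θ_c) = 0.359 / (1 + 0.100 × 8.58) = 0.359 / 1.858 = 0.1932 g VSS/g bCOD.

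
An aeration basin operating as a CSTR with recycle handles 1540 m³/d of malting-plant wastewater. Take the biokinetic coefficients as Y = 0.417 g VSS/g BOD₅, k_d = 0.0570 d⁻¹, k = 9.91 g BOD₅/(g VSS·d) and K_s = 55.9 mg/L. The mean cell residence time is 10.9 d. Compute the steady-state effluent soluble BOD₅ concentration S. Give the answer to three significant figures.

Effluent substrate depends only on kinetics and SRT: S = K_s(1 + k_d θ_c) / [θ_c(Yk − k_d) − 1] = 55.9 × (1 + 0.0570 × 10.9) / [10.9 × (0.417 × 9.91 − 0.0570) − 1] = 90.63 / 43.42 = 2.087 mg/L.

S ≈ 2.09 mg/L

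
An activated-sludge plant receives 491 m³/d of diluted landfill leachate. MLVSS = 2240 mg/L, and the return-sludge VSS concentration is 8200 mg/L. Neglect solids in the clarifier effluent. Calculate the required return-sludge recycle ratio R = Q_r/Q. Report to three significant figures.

R ≈ 0.376

Mass balance around the secondary clarifier (neglecting effluent solids): R = X / (X_r − X) = 2240 / (8200 − 2240) = 0.3758.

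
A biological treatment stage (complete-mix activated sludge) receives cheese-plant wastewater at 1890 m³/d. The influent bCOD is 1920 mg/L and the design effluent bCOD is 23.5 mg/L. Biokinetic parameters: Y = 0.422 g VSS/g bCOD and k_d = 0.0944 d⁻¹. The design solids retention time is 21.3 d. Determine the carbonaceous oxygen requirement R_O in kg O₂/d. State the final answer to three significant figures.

R_O ≈ 2870 kg O₂/d

Correct the yield for decay: Y_obs = Y/(1 + k_d θ_c) = 0.422 / (1 + 0.0944 × 21.3) = 0.422 / 3.011 = 0.1402.
Q·(S₀ − S) = 1890 × (1920 − 23.5) × 10⁻³ = 3584 kg/d removed.
Biomass synthesised: P_X = Y_obs × 3584 = 502.4 kg VSS/d.
R_O = Q·(S₀ − S) − 1.42·P_X = 3584 − 1.42 × 502.4 = 2871 kg O₂/d.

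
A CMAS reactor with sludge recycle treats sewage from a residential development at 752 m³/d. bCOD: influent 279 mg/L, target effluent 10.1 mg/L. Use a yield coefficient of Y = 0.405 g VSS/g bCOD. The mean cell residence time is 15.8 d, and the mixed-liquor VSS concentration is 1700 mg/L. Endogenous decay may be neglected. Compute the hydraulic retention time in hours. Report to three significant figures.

τ ≈ 24.3 h

V·X = Y·Q·ΔS·θ_c gives V = 0.405 × 752 × (279 − 10.1) × 15.8 / 1700 = 761.2 m³.
τ = V/Q = 761.2/752 = 1.012 d, or 24.29 h.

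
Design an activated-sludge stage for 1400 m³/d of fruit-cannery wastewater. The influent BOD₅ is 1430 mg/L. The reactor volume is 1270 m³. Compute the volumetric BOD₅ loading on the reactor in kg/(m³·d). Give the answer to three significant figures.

L_v ≈ 1.58 kg BOD₅/(m³·d)

L_v = Q S₀ / V = 1400 × 1430 × 10⁻³ / 1270 = 1.576 kg/(m³·d).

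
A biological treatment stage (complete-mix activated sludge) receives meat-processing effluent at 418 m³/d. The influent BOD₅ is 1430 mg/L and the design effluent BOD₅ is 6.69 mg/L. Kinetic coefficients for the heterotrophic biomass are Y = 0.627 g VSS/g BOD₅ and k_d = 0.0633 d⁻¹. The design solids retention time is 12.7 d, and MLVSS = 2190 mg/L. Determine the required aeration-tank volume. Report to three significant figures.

V ≈ 1200 m³

Rearranging the biomass balance for a CMAS with decay, V = Y·Q·ΔS·θ_c / [X·(1+k_d θ_c)] = 0.627 × 418 × (1430 − 6.69) × 12.7 / [2190 × (1 + 0.0633 × 12.7)] = 4.74×10^6 / 3951 = 1199 m³.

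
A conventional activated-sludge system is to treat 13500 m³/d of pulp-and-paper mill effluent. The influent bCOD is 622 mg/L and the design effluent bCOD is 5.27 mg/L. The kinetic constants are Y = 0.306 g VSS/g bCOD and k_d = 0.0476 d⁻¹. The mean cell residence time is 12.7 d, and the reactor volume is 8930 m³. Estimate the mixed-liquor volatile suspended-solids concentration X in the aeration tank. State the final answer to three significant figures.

X ≈ 2260 mg/L

X = Y·Q·ΔS·θ_c / [V·(1 + k_d θ_c)] = 0.306 × 13500 × (622 − 5.27) × 12.7 / [8930 × (1 + 0.0476 × 12.7)] = 2258 mg/L.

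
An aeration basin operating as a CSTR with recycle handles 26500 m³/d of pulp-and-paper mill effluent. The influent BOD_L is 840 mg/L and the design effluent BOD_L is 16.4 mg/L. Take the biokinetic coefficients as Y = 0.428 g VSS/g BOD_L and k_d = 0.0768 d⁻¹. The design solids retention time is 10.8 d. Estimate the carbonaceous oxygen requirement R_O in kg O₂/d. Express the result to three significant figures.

Observed yield with endogenous decay: Y_obs = Y / (1 + k_d·θ_c) = 0.428 / (1 + 0.0768 × 10.8) = 0.428 / 1.829 = 0.2340 g VSS/g BOD_L.
ΔS = 840 − 16.4 = 823.6 mg/L, so the substrate removal rate is 26500 × 823.6/1000 = 21825 kg BOD_L/d.
Biomass synthesised: P_X = Y_obs × 21825 = 5106 kg VSS/d.
R_O = Q·ΔS − 1.42 P_X = 21825 − 7251 = 14575 kg O₂/d.

R_O ≈ 14600 kg O₂/d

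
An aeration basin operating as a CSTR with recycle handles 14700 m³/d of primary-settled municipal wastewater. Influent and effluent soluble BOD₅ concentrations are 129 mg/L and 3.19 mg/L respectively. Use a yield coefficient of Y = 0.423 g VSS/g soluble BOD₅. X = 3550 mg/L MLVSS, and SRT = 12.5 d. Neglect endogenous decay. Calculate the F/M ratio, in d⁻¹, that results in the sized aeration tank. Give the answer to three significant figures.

V·X = Y·Q·ΔS·θ_c gives V = 0.423 × 14700 × (129 − 3.19) × 12.5 / 3550 = 2755 m³.
F/M = applied load / biomass = Q·S₀/(V·X) = 14700 × 129 / (2755 × 3550) = 0.1939 d⁻¹.

F/M ≈ 0.194 d⁻¹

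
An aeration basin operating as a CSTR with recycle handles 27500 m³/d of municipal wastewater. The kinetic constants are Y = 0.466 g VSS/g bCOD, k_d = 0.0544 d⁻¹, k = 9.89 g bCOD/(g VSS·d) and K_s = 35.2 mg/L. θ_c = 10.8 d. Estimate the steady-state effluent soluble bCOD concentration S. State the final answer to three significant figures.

S ≈ 1.16 mg/L

For a completely mixed reactor with recycle the Lawrence–McCarty relation gives S = K_s·(1 + k_d·θ_c) / [θ_c·(Y·k − k_d) − 1] = 35.2 × (1 + 0.0544 × 10.8) / [10.8 × (0.466 × 9.89 − 0.0544) − 1] = 55.88 / 48.19 = 1.160 mg/L.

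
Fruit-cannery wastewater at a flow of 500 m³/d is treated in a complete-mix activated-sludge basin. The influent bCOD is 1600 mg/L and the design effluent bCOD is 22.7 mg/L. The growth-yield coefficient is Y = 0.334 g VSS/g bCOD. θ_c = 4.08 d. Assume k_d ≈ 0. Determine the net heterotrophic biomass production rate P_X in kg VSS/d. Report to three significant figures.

P_X ≈ 263 kg VSS/d

With endogenous decay neglected, the observed yield equals the true yield: Y_obs = Y = 0.334 g VSS/g bCOD.
Mass of bCOD removed per day: Q(S₀ − S) = 500 × 1577 g/m³ = 788.6 kg/d.
So the net sludge growth is P_X = 0.3340 × 788.6 = 263.4 kg VSS/d.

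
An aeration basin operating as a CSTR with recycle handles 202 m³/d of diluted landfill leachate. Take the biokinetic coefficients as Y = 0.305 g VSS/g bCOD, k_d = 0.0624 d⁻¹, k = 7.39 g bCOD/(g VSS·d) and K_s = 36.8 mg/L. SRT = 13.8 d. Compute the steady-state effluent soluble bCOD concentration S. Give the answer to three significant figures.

From the Monod/SRT balance for a CMAS, S = K_s·(1+k_d θ_c)/[θ_c·(Y k − k_d) − 1] = 36.8 × (1 + 0.0624 × 13.8) / [13.8 × (0.305 × 7.39 − 0.0624) − 1] = 68.49 / 29.24 = 2.342 mg/L.

S ≈ 2.34 mg/L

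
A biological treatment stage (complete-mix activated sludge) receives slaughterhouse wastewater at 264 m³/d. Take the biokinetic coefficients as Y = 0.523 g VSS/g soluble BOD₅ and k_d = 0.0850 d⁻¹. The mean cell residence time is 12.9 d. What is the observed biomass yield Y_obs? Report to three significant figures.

Y_obs = Y / (1 + k_d θ_c) = 0.523 / (1 + 0.0850 × 12.9) = 0.523 / 2.096 = 0.2495.

Y_obs ≈ 0.249 g VSS/g soluble BOD₅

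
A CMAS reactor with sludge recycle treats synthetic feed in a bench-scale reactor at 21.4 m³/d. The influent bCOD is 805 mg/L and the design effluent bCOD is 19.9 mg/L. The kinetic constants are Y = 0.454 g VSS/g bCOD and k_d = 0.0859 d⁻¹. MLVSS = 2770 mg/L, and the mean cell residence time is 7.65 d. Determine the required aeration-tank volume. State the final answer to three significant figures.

From the SRT design equation V = Y Q (S₀−S) θ_c / [X (1 + k_d θ_c)] = 0.454 × 21.4 × (805 − 19.9) × 7.65 / [2770 × (1 + 0.0859 × 7.65)] = 5.84×10^4 / 4590 = 12.71 m³.

V ≈ 12.7 m³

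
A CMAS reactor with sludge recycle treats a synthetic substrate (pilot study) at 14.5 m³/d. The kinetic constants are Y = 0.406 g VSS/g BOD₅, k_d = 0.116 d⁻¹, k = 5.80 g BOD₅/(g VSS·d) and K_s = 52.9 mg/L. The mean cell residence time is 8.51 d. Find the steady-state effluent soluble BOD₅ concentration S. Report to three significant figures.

S ≈ 5.82 mg/L

Effluent substrate depends only on kinetics and SRT: S = K_s(1 + k_d θ_c) / [θ_c(Yk − k_d) − 1] = 52.9 × (1 + 0.116 × 8.51) / [8.51 × (0.406 × 5.80 − 0.116) − 1] = 105.1 / 18.05 = 5.823 mg/L.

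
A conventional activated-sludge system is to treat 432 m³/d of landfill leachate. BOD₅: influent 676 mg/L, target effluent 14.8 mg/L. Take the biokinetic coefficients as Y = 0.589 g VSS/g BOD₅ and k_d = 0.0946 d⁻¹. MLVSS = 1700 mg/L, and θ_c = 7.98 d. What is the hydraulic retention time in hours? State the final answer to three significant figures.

τ ≈ 25.0 h

Steady-state biomass mass balance: V·X·(1 + k_d·θ_c) = Y·Q·(S₀ − S)·θ_c, so V = 0.589 × 432 × (676 − 14.8) × 7.98 / [1700 × (1 + 0.0946 × 7.98)] = 1.34×10^6 / 2983 = 450.0 m³.
Hydraulic retention time τ = V/Q = 450.0 / 432 = 1.042 d = 25.00 h.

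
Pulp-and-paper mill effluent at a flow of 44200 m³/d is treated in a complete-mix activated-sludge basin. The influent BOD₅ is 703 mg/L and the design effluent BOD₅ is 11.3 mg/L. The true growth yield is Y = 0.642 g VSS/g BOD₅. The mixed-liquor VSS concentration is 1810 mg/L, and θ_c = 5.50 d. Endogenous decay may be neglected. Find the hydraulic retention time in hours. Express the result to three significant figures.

τ ≈ 32.4 h

With k_d = 0 the design equation reduces to V = Y Q (S₀−S) θ_c / X = 0.642 × 44200 × (703 − 11.3) × 5.50 / 1810 = 59643 m³.
τ = V/Q = 59643/44200 = 1.349 d, or 32.39 h.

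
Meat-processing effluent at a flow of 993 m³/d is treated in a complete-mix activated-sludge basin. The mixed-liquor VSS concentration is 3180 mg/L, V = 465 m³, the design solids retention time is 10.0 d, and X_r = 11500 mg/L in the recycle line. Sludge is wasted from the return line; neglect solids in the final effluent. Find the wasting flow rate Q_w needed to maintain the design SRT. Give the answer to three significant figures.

Q_w ≈ 12.9 m³/d

Wasting from the return line (neglecting effluent solids): Q_w = V·X / (θ_c·X_r) = 465.0 × 3180 / (10.0 × 11500) = 12.86 m³/d.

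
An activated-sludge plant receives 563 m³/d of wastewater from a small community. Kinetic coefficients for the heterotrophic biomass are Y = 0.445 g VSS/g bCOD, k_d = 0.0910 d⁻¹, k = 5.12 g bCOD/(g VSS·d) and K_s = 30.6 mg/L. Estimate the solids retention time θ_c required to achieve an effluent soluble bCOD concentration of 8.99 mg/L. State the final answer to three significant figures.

θ_c ≈ 2.35 d

From 1/θ_c = Y·k·S/(K_s + S) − k_d: Y·k·S/(K_s+S) = 0.445 × 5.12 × 8.99 / (30.6 + 8.99) = 0.5174 d⁻¹.
θ_c = 1/(μ − k_d) = 1/(0.5174 − 0.0910) = 1/0.4264 = 2.345 d.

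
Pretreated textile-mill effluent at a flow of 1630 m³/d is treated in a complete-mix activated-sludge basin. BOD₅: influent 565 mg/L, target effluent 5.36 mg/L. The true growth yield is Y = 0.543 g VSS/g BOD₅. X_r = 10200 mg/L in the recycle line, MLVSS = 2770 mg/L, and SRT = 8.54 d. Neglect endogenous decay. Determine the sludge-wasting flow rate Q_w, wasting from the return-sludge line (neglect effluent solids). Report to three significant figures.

Q_w ≈ 48.6 m³/d

With k_d = 0 the design equation reduces to V = Y Q (S₀−S) θ_c / X = 0.543 × 1630 × (565 − 5.36) × 8.54 / 2770 = 1527 m³.
Q_w = (V·X)/(θ_c X_r) = 1527 × 2770 / (8.54 × 10200) = 48.56 m³/d.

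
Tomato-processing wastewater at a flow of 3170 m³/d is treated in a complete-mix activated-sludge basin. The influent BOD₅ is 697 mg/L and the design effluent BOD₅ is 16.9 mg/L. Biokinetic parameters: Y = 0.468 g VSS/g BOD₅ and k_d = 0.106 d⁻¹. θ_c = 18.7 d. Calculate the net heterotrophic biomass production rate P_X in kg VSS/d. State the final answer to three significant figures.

P_X ≈ 338 kg VSS/d

Y_obs = Y / (1 + k_d θ_c) = 0.468 / (1 + 0.106 × 18.7) = 0.468 / 2.982 = 0.1569.
Substrate removed = Q·(S₀ − S) = 3170 m³/d × (697 − 16.9) g/m³ = 2.16×10^6 g/d = 2156 kg/d.
Net biomass production P_X = Y_obs × Q·(S₀ − S) = 0.1569 × 2156 = 338.3 kg VSS/d.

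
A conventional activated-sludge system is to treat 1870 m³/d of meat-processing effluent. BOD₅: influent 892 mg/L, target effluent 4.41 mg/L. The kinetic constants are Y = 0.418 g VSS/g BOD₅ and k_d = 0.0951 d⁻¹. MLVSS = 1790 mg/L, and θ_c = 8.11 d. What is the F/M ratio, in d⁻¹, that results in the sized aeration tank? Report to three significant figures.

Steady-state biomass mass balance: V·X·(1 + k_d·θ_c) = Y·Q·(S₀ − S)·θ_c, so V = 0.418 × 1870 × (892 − 4.41) × 8.11 / [1790 × (1 + 0.0951 × 8.11)] = 5.63×10^6 / 3171 = 1775 m³.
F/M = applied load / biomass = Q·S₀/(V·X) = 1870 × 892 / (1775 × 1790) = 0.5251 d⁻¹.

F/M ≈ 0.525 d⁻¹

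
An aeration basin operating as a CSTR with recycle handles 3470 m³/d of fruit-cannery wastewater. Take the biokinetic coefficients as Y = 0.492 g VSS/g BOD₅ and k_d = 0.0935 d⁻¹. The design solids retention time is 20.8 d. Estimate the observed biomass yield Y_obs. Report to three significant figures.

Observed yield with endogenous decay: Y_obs = Y / (1 + k_d·θ_c) = 0.492 / (1 + 0.0935 × 20.8) = 0.492 / 2.945 = 0.1671 g VSS/g BOD₅.

Y_obs ≈ 0.167 g VSS/g BOD₅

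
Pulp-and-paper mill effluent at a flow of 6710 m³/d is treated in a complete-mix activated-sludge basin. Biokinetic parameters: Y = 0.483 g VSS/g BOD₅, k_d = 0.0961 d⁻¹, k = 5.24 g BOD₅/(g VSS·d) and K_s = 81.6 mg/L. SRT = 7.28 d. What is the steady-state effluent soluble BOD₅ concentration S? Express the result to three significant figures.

S ≈ 8.29 mg/L

Effluent substrate depends only on kinetics and SRT: S = K_s(1 + k_d θ_c) / [θ_c(Yk − k_d) − 1] = 81.6 × (1 + 0.0961 × 7.28) / [7.28 × (0.483 × 5.24 − 0.0961) − 1] = 138.7 / 16.73 = 8.292 mg/L.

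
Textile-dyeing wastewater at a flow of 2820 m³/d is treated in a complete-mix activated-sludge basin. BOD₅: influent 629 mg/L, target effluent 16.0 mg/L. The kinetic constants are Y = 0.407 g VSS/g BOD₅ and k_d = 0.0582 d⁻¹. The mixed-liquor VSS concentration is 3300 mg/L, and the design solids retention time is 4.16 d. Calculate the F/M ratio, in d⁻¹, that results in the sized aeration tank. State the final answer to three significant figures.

Rearranging the biomass balance for a CMAS with decay, V = Y·Q·ΔS·θ_c / [X·(1+k_d θ_c)] = 0.407 × 2820 × (629 − 16.0) × 4.16 / [3300 × (1 + 0.0582 × 4.16)] = 2.93×10^6 / 4099 = 714.0 m³.
Food-to-microorganism ratio F/M = Q S₀ / (V X) = 2820 × 629 / (714.0 × 3300) = 0.7528 d⁻¹.

F/M ≈ 0.753 d⁻¹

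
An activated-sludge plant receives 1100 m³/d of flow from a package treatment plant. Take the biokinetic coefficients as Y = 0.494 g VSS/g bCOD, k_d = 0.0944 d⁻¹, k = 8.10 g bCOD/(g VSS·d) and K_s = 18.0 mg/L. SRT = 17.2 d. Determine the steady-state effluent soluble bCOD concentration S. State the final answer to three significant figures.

For a completely mixed reactor with recycle the Lawrence–McCarty relation gives S = K_s·(1 + k_d·θ_c) / [θ_c·(Y·k − k_d) − 1] = 18.0 × (1 + 0.0944 × 17.2) / [17.2 × (0.494 × 8.10 − 0.0944) − 1] = 47.23 / 66.20 = 0.7134 mg/L.

S ≈ 0.713 mg/L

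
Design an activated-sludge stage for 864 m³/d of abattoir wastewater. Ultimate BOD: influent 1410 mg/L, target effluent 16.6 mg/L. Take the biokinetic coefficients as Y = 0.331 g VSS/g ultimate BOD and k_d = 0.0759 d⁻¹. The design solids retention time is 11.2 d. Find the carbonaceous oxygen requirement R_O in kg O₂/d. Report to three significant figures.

Observed yield with endogenous decay: Y_obs = Y / (1 + k_d·θ_c) = 0.331 / (1 + 0.0759 × 11.2) = 0.331 / 1.850 = 0.1789 g VSS/g ultimate BOD.
Mass of ultimate BOD removed per day: Q(S₀ − S) = 864 × 1393 g/m³ = 1204 kg/d.
Net sludge production P_X = 0.1789 × 1204 = 215.4 kg VSS/d.
R_O = Q·ΔS − 1.42 P_X = 1204 − 305.9 = 898.0 kg O₂/d.

R_O ≈ 898 kg O₂/d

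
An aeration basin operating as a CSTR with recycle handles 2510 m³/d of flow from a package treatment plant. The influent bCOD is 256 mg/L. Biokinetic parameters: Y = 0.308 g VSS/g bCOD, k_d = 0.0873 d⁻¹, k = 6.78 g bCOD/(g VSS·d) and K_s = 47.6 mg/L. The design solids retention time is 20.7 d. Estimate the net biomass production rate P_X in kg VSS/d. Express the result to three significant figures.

For a completely mixed reactor with recycle the Lawrence–McCarty relation gives S = K_s·(1 + k_d·θ_c) / [θ_c·(Y·k − k_d) − 1] = 47.6 × (1 + 0.0873 × 20.7) / [20.7 × (0.308 × 6.78 − 0.0873) − 1] = 133.6 / 40.42 = 3.306 mg/L.
The observed yield is Y_obs = Y/(1 + k_d·θ_c) = 0.308 / (1 + 0.0873 × 20.7) = 0.308 / 2.807 = 0.1097 g VSS per g bCOD removed.
ΔS = 256 − 3.31 = 252.7 mg/L, so the substrate removal rate is 2510 × 252.7/1000 = 634.3 kg bCOD/d.
P_X = Y_obs · Q(S₀ − S) = 0.1097 × 634.3 = 69.59 kg VSS/d.

P_X ≈ 69.6 kg VSS/d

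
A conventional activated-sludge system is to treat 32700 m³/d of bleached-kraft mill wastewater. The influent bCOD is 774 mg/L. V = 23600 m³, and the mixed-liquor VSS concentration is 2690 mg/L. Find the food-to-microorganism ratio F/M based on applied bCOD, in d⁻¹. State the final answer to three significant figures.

F/M = Q·S₀ / (V·X) = 32700 × 774 / (23600 × 2690) = 0.3987 g bCOD·(g VSS·d)⁻¹.

F/M ≈ 0.399 d⁻¹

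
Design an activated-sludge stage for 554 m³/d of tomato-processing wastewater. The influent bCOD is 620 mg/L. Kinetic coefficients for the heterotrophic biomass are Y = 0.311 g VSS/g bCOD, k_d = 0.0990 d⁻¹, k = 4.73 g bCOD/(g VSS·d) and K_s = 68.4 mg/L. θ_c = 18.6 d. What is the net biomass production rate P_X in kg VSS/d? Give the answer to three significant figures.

P_X ≈ 37.1 kg VSS/d

For a completely mixed reactor with recycle the Lawrence–McCarty relation gives S = K_s·(1 + k_d·θ_c) / [θ_c·(Y·k − k_d) − 1] = 68.4 × (1 + 0.0990 × 18.6) / [18.6 × (0.311 × 4.73 − 0.0990) − 1] = 194.4 / 24.52 = 7.926 mg/L.
Observed yield with endogenous decay: Y_obs = Y / (1 + k_d·θ_c) = 0.311 / (1 + 0.0990 × 18.6) = 0.311 / 2.841 = 0.1095 g VSS/g bCOD.
Q·(S₀ − S) = 554 × (620 − 7.93) × 10⁻³ = 339.1 kg/d removed.
Biomass produced: P_X = Y_obs·Q·ΔS = 0.1095 × 339.1 ≈ 37.11 kg VSS/d.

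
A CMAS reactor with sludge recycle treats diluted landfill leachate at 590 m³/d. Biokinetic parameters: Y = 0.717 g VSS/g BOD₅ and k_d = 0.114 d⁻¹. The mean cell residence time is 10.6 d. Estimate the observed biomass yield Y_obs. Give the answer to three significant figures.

Correct the yield for decay: Y_obs = Y/(1 + k_d θ_c) = 0.717 / (1 + 0.114 × 10.6) = 0.717 / 2.208 = 0.3247.

Y_obs ≈ 0.325 g VSS/g BOD₅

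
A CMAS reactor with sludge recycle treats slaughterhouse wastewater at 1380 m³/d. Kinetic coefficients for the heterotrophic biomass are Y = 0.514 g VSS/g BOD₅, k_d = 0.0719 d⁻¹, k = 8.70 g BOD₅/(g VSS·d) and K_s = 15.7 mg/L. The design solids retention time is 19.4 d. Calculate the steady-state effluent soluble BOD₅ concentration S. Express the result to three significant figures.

Effluent substrate depends only on kinetics and SRT: S = K_s(1 + k_d θ_c) / [θ_c(Yk − k_d) − 1] = 15.7 × (1 + 0.0719 × 19.4) / [19.4 × (0.514 × 8.70 − 0.0719) − 1] = 37.60 / 84.36 = 0.4457 mg/L.

S ≈ 0.446 mg/L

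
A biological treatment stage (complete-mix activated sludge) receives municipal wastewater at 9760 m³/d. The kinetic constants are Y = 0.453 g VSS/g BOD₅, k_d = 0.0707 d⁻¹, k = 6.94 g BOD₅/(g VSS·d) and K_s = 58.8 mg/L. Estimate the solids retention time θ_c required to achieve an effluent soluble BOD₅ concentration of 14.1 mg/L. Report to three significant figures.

θ_c ≈ 1.86 d

From 1/θ_c = Y·k·S/(K_s + S) − k_d: Y·k·S/(K_s+S) = 0.453 × 6.94 × 14.1 / (58.8 + 14.1) = 0.6081 d⁻¹.
θ_c = 1/(μ − k_d) = 1/(0.6081 − 0.0707) = 1/0.5374 = 1.861 d.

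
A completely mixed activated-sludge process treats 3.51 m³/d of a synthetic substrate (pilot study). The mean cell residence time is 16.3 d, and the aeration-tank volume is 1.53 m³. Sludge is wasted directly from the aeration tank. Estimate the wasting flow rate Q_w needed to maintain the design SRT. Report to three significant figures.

Q_w ≈ 0.0939 m³/d

With mixed-liquor wasting, θ_c = V/Q_w, so Q_w = V/θ_c = 1.530/16.3 = 0.09387 m³/d.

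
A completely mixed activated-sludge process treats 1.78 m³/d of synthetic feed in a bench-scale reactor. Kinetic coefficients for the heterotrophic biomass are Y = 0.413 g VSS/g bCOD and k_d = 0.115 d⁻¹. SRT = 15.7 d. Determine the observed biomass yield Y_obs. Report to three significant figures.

Y_obs ≈ 0.147 g VSS/g bCOD

Y_obs = Y / (1 + k_d θ_c) = 0.413 / (1 + 0.115 × 15.7) = 0.413 / 2.806 = 0.1472.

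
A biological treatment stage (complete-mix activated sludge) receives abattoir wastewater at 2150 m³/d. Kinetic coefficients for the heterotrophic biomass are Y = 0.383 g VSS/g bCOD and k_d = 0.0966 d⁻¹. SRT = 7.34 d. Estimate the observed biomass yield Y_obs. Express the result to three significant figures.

Y_obs ≈ 0.224 g VSS/g bCOD

The observed yield is Y_obs = Y/(1 + k_d·θ_c) = 0.383 / (1 + 0.0966 × 7.34) = 0.383 / 1.709 = 0.2241 g VSS per g bCOD removed.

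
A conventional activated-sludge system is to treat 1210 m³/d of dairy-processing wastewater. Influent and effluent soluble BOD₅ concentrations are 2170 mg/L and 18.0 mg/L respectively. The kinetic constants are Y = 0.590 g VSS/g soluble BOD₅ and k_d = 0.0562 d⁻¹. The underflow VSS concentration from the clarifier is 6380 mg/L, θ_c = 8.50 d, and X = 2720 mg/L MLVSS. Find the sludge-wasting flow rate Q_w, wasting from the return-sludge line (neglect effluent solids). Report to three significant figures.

Rearranging the biomass balance for a CMAS with decay, V = Y·Q·ΔS·θ_c / [X·(1+k_d θ_c)] = 0.590 × 1210 × (2170 − 18.0) × 8.50 / [2720 × (1 + 0.0562 × 8.50)] = 1.31×10^7 / 4019 = 3249 m³.
Wasting from the return line (neglecting effluent solids): Q_w = V·X / (θ_c·X_r) = 3249 × 2720 / (8.50 × 6380) = 163.0 m³/d.

Q_w ≈ 163 m³/d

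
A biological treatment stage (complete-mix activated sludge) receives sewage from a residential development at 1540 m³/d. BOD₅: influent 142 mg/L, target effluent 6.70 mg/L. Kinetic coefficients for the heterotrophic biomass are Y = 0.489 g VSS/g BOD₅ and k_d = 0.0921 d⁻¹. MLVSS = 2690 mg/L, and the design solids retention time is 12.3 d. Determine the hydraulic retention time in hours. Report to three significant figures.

From the SRT design equation V = Y Q (S₀−S) θ_c / [X (1 + k_d θ_c)] = 0.489 × 1540 × (142 − 6.70) × 12.3 / [2690 × (1 + 0.0921 × 12.3)] = 1.25×10^6 / 5737 = 218.4 m³.
Hydraulic retention time τ = V/Q = 218.4 / 1540 = 0.1418 d = 3.404 h.

τ ≈ 3.40 h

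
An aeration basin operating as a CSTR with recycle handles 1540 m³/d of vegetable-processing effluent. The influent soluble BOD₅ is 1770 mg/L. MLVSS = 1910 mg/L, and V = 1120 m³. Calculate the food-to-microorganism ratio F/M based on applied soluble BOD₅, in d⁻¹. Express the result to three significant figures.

F/M ≈ 1.27 d⁻¹

F/M = applied load / biomass = Q·S₀/(V·X) = 1540 × 1770 / (1120 × 1910) = 1.274 d⁻¹.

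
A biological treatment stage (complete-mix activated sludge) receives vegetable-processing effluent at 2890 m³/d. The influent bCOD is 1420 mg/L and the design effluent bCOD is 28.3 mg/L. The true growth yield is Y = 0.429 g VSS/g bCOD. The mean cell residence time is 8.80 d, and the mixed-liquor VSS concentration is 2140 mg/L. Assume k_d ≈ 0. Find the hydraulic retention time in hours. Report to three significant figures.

τ ≈ 58.9 h

With k_d = 0 the design equation reduces to V = Y Q (S₀−S) θ_c / X = 0.429 × 2890 × (1420 − 28.3) × 8.80 / 2140 = 7095 m³.
τ = V/Q = 7095/2890 = 2.455 d, or 58.92 h.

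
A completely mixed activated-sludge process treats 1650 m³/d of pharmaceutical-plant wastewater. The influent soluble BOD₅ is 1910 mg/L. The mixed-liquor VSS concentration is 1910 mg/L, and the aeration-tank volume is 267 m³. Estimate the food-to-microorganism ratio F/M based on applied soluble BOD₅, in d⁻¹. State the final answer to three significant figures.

Food-to-microorganism ratio F/M = Q S₀ / (V X) = 1650 × 1910 / (267.0 × 1910) = 6.180 d⁻¹.

F/M ≈ 6.18 d⁻¹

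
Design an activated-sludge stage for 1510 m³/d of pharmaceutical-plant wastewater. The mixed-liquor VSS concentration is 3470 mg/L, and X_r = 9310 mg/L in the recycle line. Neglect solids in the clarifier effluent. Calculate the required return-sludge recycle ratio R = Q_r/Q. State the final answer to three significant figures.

R ≈ 0.594

Solids balance on the clarifier gives (1+R)X = R·X_r, so R = X/(X_r − X) = 3470 / (9310 − 3470) = 0.5942.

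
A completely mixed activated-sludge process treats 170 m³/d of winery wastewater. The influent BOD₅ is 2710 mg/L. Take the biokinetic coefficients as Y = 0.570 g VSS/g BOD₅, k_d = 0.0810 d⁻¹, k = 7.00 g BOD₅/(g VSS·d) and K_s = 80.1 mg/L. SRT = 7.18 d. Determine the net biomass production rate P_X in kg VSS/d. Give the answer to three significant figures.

For a completely mixed reactor with recycle the Lawrence–McCarty relation gives S = K_s·(1 + k_d·θ_c) / [θ_c·(Y·k − k_d) − 1] = 80.1 × (1 + 0.0810 × 7.18) / [7.18 × (0.570 × 7.00 − 0.0810) − 1] = 126.7 / 27.07 = 4.680 mg/L.
Observed yield with endogenous decay: Y_obs = Y / (1 + k_d·θ_c) = 0.570 / (1 + 0.0810 × 7.18) = 0.570 / 1.582 = 0.3604 g VSS/g BOD₅.
ΔS = 2710 − 4.68 = 2705 mg/L, so the substrate removal rate is 170 × 2705/1000 = 459.9 kg BOD₅/d.
So the net sludge growth is P_X = 0.3604 × 459.9 = 165.7 kg VSS/d.

P_X ≈ 166 kg VSS/d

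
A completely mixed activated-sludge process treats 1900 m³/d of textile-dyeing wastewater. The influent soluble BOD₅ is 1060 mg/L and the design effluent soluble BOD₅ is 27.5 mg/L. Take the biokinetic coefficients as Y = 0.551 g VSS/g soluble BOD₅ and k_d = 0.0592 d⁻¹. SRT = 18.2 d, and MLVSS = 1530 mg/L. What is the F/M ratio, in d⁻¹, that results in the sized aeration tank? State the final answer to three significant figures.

Steady-state biomass mass balance: V·X·(1 + k_d·θ_c) = Y·Q·(S₀ − S)·θ_c, so V = 0.551 × 1900 × (1060 − 27.5) × 18.2 / [1530 × (1 + 0.0592 × 18.2)] = 1.97×10^7 / 3178 = 6189 m³.
F/M = Q·S₀ / (V·X) = 1900 × 1060 / (6189 × 1530) = 0.2127 g soluble BOD₅·(g VSS·d)⁻¹.

F/M ≈ 0.213 d⁻¹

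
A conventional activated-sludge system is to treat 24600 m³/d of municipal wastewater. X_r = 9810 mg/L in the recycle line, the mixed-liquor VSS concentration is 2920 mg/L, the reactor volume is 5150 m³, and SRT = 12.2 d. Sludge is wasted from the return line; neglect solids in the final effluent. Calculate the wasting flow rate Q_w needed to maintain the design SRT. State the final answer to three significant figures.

Q_w = (V·X)/(θ_c X_r) = 5150 × 2920 / (12.2 × 9810) = 125.6 m³/d.

Q_w ≈ 126 m³/d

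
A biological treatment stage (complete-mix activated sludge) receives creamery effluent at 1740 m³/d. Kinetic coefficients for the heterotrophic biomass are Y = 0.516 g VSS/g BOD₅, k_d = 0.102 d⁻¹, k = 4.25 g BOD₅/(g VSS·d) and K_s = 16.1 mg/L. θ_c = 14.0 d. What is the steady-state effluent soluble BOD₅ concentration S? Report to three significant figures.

S ≈ 1.38 mg/L

Effluent substrate depends only on kinetics and SRT: S = K_s(1 + k_d θ_c) / [θ_c(Yk − k_d) − 1] = 16.1 × (1 + 0.102 × 14.0) / [14.0 × (0.516 × 4.25 − 0.102) − 1] = 39.09 / 28.27 = 1.383 mg/L.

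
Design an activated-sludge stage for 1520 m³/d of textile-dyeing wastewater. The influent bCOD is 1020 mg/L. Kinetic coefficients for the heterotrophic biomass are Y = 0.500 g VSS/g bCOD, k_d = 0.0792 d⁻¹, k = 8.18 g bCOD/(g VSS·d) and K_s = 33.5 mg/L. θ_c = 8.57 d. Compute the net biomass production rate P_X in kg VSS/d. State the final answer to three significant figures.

For a completely mixed reactor with recycle the Lawrence–McCarty relation gives S = K_s·(1 + k_d·θ_c) / [θ_c·(Y·k − k_d) − 1] = 33.5 × (1 + 0.0792 × 8.57) / [8.57 × (0.500 × 8.18 − 0.0792) − 1] = 56.24 / 33.37 = 1.685 mg/L.
Observed yield with endogenous decay: Y_obs = Y / (1 + k_d·θ_c) = 0.500 / (1 + 0.0792 × 8.57) = 0.500 / 1.679 = 0.2978 g VSS/g bCOD.
Q·(S₀ − S) = 1520 × (1020 − 1.69) × 10⁻³ = 1548 kg/d removed.
Net biomass production P_X = Y_obs × Q·(S₀ − S) = 0.2978 × 1548 = 461.0 kg VSS/d.

P_X ≈ 461 kg VSS/d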